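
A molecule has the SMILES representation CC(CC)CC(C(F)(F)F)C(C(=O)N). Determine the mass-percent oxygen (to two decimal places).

7.57%

Atom tally by fragment:
  CH3 → C:1 H:3
  CH(C2H5) → C:3 H:6
  CH2 → C:1 H:2
  CH(CF3) → C:2 H:1 F:3
  CH2CONH2 → C:2 H:4 O:1 N:1
Element totals:
  C: 9
  H: 16
  F: 3
  N: 1
  O: 1
Molecular formula: C9H16F3NO.
Molar mass = 211.227 g/mol.
Mass from O: 1 × 15.999 = 15.999 g/mol.
%O = 15.999 / 211.227 × 100 = 7.57%.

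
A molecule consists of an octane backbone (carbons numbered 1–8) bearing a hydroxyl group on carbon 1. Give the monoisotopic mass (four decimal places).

Atom tally by fragment:
  HOCH2 → C:1 H:3 O:1
  CH2 → C:1 H:2
  CH2 → C:1 H:2
  CH2 → C:1 H:2
  CH2 → C:1 H:2
  CH2 → C:1 H:2
  CH2 → C:1 H:2
  CH3 → C:1 H:3
Element totals:
  C: 8
  H: 18
  O: 1
Molecular formula: C8H18O.
  M = 8(12.0) + 18(1.007825) + 15.994915
    = 96.000000 + 18.140850 + 15.994915 = 130.135765

130.1358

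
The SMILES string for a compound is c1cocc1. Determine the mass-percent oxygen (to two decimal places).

Atom tally by fragment:
  furan ring core → C:4 H:4 O:1
Element totals:
  C: 4
  H: 4
  O: 1
Molecular formula: C4H4O.
Molar mass = 68.075 g/mol.
Mass from O: 1 × 15.999 = 15.999 g/mol.
%O = 15.999 / 68.075 × 100 = 23.50%.

23.50%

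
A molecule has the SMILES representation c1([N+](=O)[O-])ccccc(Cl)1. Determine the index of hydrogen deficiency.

Atom tally by fragment:
  benzene ring core → C:6 H:6
  (− 2 ring H displaced by substituents)
  + NO2 → N:1 O:2
  + Cl → Cl:1
Element totals:
  C: 6
  H: 4
  Cl: 1
  N: 1
  O: 2
Molecular formula: C6H4ClNO2.
DoU = (2C + 2 + N − H − X) / 2 = (2·6 + 2 + 1 − 4 − 1) / 2 = 5.

5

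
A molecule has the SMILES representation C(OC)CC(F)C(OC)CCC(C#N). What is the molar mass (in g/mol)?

203.26 g/mol

Atom tally by fragment:
  CH3OCH2 → C:2 H:5 O:1
  CH2 → C:1 H:2
  CH(F) → C:1 H:1 F:1
  CH(OCH3) → C:2 H:4 O:1
  CH2 → C:1 H:2
  CH2 → C:1 H:2
  CH2CN → C:2 H:2 N:1
Element totals:
  C: 10
  H: 18
  F: 1
  N: 1
  O: 2
Molecular formula: C10H18FNO2.
  M = 10(12.011) + 18(1.008) + 18.998 + 14.007 + 2(15.999)
    = 120.110 + 18.144 + 18.998 + 14.007 + 31.998 = 203.257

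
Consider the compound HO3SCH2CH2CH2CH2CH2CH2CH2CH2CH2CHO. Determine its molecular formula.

Element totals:
  C: 10
  H: 20
  O: 4
  S: 1

C10H20O4S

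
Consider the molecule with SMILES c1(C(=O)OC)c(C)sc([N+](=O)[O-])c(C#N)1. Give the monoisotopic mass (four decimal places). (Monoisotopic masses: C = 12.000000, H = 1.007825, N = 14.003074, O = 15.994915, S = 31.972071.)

Atom tally by fragment:
  thiophene ring core → C:4 H:4 S:1
  (− 4 ring H displaced by substituents)
  + COOCH3 → C:2 H:3 O:2
  + CH3 → C:1 H:3
  + NO2 → N:1 O:2
  + CN → C:1 N:1
Element totals:
  C: 8
  H: 6
  N: 2
  O: 4
  S: 1
Molecular formula: C8H6N2O4S.
  M = 8(12.0) + 6(1.007825) + 2(14.003074) + 4(15.994915) + 31.972071
    = 96.000000 + 6.046950 + 28.006148 + 63.979660 + 31.972071 = 226.004829

226.0048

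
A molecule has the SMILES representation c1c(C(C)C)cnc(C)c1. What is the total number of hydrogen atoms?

Atom tally by fragment:
  pyridine ring core → C:5 H:5 N:1
  (− 2 ring H displaced by substituents)
  + CH(CH3)2 → C:3 H:7
  + CH3 → C:1 H:3
Element totals:
  C: 9
  H: 13
  N: 1

13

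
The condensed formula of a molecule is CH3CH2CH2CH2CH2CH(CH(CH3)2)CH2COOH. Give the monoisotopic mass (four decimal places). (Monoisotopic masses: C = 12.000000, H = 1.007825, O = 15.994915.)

Atom tally by fragment:
  CH3 → C:1 H:3
  CH2 → C:1 H:2
  CH2 → C:1 H:2
  CH2 → C:1 H:2
  CH2 → C:1 H:2
  CH(CH(CH3)2) → C:4 H:8
  CH2COOH → C:2 H:3 O:2
Element totals:
  C: 11
  H: 22
  O: 2
Molecular formula: C11H22O2.
  M = 11(12.0) + 22(1.007825) + 2(15.994915)
    = 132.000000 + 22.172150 + 31.989830 = 186.161980

186.1620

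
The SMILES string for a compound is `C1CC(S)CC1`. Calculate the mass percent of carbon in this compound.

58.77%

Atom tally by fragment:
  cyclopentane ring core → C:5 H:10
  (− 1 ring H displaced by substituents)
  + SH → S:1 H:1
Element totals:
  C: 5
  H: 10
  S: 1
Molecular formula: C5H10S.
Molar mass = 102.195 g/mol.
Mass from C: 5 × 12.011 = 60.055 g/mol.
%C = 60.055 / 102.195 × 100 = 58.77%.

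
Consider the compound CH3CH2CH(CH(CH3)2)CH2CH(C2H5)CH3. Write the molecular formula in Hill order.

Atom tally by fragment:
  CH3 → C:1 H:3
  CH2 → C:1 H:2
  CH(CH(CH3)2) → C:4 H:8
  CH2 → C:1 H:2
  CH(C2H5) → C:3 H:6
  CH3 → C:1 H:3
Element totals:
  C: 11
  H: 24

C11H24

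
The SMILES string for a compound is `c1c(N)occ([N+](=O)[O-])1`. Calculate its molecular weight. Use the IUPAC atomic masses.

Atom tally by fragment:
  furan ring core → C:4 H:4 O:1
  (− 2 ring H displaced by substituents)
  + NH2 → N:1 H:2
  + NO2 → N:1 O:2
Element totals:
  C: 4
  H: 4
  N: 2
  O: 3
Molecular formula: C4H4N2O3.
  M = 4(12.011) + 4(1.008) + 2(14.007) + 3(15.999)
    = 48.044 + 4.032 + 28.014 + 47.997 = 128.087

128.09 g/mol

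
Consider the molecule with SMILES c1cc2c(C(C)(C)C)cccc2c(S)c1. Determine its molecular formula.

C14H16S

Atom tally by fragment:
  naphthalene ring system core → C:10 H:8
  (− 2 ring H displaced by substituents)
  + C(CH3)3 → C:4 H:9
  + SH → S:1 H:1
Element totals:
  C: 14
  H: 16
  S: 1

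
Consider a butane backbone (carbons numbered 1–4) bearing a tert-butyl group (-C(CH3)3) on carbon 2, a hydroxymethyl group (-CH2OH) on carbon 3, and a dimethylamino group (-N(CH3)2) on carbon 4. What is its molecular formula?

C11H25NO

Atom tally by fragment:
  CH3 → C:1 H:3
  CH(C(CH3)3) → C:5 H:10
  CH(CH2OH) → C:2 H:4 O:1
  CH2N(CH3)2 → C:3 H:8 N:1
Element totals:
  C: 11
  H: 25
  N: 1
  O: 1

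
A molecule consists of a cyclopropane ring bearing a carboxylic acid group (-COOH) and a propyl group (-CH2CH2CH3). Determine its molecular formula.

Atom tally by fragment:
  cyclopropane ring core → C:3 H:6
  (− 2 ring H displaced by substituents)
  + COOH → C:1 H:1 O:2
  + CH2CH2CH3 → C:3 H:7
Element totals:
  C: 7
  H: 12
  O: 2

C7H12O2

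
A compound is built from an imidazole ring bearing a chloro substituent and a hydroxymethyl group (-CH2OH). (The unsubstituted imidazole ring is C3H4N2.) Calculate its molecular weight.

132.55 g/mol

Atom tally by fragment:
  imidazole ring core → C:3 H:4 N:2
  (− 2 ring H displaced by substituents)
  + Cl → Cl:1
  + CH2OH → C:1 H:3 O:1
Element totals:
  C: 4
  H: 5
  Cl: 1
  N: 2
  O: 1
Molecular formula: C4H5ClN2O.
  M = 4(12.011) + 5(1.008) + 35.45 + 2(14.007) + 15.999
    = 48.044 + 5.040 + 35.450 + 28.014 + 15.999 = 132.547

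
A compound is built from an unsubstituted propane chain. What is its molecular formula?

Atom tally by fragment:
  CH3 → C:1 H:3
  CH2 → C:1 H:2
  CH3 → C:1 H:3
Element totals:
  C: 3
  H: 8

C3H8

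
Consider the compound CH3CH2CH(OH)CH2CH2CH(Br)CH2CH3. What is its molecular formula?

C8H17BrO

Atom tally by fragment:
  CH3 → C:1 H:3
  CH2 → C:1 H:2
  CH(OH) → C:1 H:2 O:1
  CH2 → C:1 H:2
  CH2 → C:1 H:2
  CH(Br) → C:1 H:1 Br:1
  CH2 → C:1 H:2
  CH3 → C:1 H:3
Element totals:
  C: 8
  H: 17
  Br: 1
  O: 1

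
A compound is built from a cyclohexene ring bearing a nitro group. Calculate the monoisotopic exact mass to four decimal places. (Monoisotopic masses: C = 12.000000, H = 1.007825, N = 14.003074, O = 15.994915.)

127.0633

Atom tally by fragment:
  cyclohexene ring core → C:6 H:10
  (− 1 ring H displaced by substituents)
  + NO2 → N:1 O:2
Element totals:
  C: 6
  H: 9
  N: 1
  O: 2
Molecular formula: C6H9NO2.
  M = 6(12.0) + 9(1.007825) + 14.003074 + 2(15.994915)
    = 72.000000 + 9.070425 + 14.003074 + 31.989830 = 127.063329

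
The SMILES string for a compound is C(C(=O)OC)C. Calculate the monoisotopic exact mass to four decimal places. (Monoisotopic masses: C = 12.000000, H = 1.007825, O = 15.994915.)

Atom tally by fragment:
  CH3OOCCH2 → C:3 H:5 O:2
  CH3 → C:1 H:3
Element totals:
  C: 4
  H: 8
  O: 2
Molecular formula: C4H8O2.
  M = 4(12.0) + 8(1.007825) + 2(15.994915)
    = 48.000000 + 8.062600 + 31.989830 = 88.052430

88.0524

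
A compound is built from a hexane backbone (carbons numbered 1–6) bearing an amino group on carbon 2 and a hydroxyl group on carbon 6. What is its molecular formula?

C6H15NO

Atom tally by fragment:
  CH3 → C:1 H:3
  CH(NH2) → C:1 H:3 N:1
  CH2 → C:1 H:2
  CH2 → C:1 H:2
  CH2 → C:1 H:2
  CH2OH → C:1 H:3 O:1
Element totals:
  C: 6
  H: 15
  N: 1
  O: 1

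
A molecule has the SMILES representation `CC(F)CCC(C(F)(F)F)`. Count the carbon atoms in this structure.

Atom tally by fragment:
  CH3 → C:1 H:3
  CH(F) → C:1 H:1 F:1
  CH2 → C:1 H:2
  CH2 → C:1 H:2
  CH2CF3 → C:2 H:2 F:3
Element totals:
  C: 6
  H: 10
  F: 4

6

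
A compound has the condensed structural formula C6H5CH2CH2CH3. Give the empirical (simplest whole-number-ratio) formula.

Atom tally by fragment:
  C6H5CH2 → C:7 H:7
  CH2 → C:1 H:2
  CH3 → C:1 H:3
Element totals:
  C: 9
  H: 12
Molecular formula: C9H12.
gcd of subscripts = 3; dividing each by 3:
  C: 9/3 = 3
  H: 12/3 = 4

C3H4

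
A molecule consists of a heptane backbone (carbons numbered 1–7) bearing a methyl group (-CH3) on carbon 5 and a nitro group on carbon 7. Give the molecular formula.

Atom tally by fragment:
  CH3 → C:1 H:3
  CH2 → C:1 H:2
  CH2 → C:1 H:2
  CH2 → C:1 H:2
  CH(CH3) → C:2 H:4
  CH2 → C:1 H:2
  CH2NO2 → C:1 H:2 N:1 O:2
Element totals:
  C: 8
  H: 17
  N: 1
  O: 2

C8H17NO2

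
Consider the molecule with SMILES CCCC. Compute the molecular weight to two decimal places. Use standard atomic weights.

Atom tally by fragment:
  CH3 → C:1 H:3
  CH2 → C:1 H:2
  CH2 → C:1 H:2
  CH3 → C:1 H:3
Element totals:
  C: 4
  H: 10
Molecular formula: C4H10.
  M = 4(12.011) + 10(1.008)
    = 48.044 + 10.080 = 58.124

58.12 g/mol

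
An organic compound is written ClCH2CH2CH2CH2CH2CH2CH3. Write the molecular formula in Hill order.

Atom tally by fragment:
  ClCH2 → C:1 H:2 Cl:1
  CH2 → C:1 H:2
  CH2 → C:1 H:2
  CH2 → C:1 H:2
  CH2 → C:1 H:2
  CH2 → C:1 H:2
  CH3 → C:1 H:3
Element totals:
  C: 7
  H: 15
  Cl: 1

C7H15Cl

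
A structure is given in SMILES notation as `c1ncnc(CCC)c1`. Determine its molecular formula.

Atom tally by fragment:
  pyrimidine ring core → C:4 H:4 N:2
  (− 1 ring H displaced by substituents)
  + CH2CH2CH3 → C:3 H:7
Element totals:
  C: 7
  H: 10
  N: 2

C7H10N2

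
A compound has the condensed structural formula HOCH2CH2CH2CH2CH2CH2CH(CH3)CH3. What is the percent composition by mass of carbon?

74.93%

Element totals:
  C: 9
  H: 20
  O: 1
Molecular formula: C9H20O.
Molar mass = 144.258 g/mol.
Mass from C: 9 × 12.011 = 108.099 g/mol.
%C = 108.099 / 144.258 × 100 = 74.93%.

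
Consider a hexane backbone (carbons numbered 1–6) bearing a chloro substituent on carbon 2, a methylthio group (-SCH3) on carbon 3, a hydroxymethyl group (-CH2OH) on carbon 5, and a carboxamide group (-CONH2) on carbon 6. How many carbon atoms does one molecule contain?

Atom tally by fragment:
  CH3 → C:1 H:3
  CH(Cl) → C:1 H:1 Cl:1
  CH(SCH3) → C:2 H:4 S:1
  CH2 → C:1 H:2
  CH(CH2OH) → C:2 H:4 O:1
  CH2CONH2 → C:2 H:4 O:1 N:1
Element totals:
  C: 9
  H: 18
  Cl: 1
  N: 1
  O: 2
  S: 1

9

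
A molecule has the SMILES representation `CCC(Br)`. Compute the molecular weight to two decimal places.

122.99 g/mol

Atom tally by fragment:
  CH3 → C:1 H:3
  CH2 → C:1 H:2
  CH2Br → C:1 H:2 Br:1
Element totals:
  C: 3
  H: 7
  Br: 1
Molecular formula: C3H7Br.
  M = 3(12.011) + 7(1.008) + 79.904
    = 36.033 + 7.056 + 79.904 = 122.993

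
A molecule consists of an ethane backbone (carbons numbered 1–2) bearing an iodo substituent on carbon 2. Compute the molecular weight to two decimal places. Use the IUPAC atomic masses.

155.97 g/mol

Atom tally by fragment:
  CH3 → C:1 H:3
  CH2I → C:1 H:2 I:1
Element totals:
  C: 2
  H: 5
  I: 1
Molecular formula: C2H5I.
  M = 2(12.011) + 5(1.008) + 126.904
    = 24.022 + 5.040 + 126.904 = 155.966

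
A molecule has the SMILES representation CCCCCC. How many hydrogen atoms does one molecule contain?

Atom tally by fragment:
  CH3 → C:1 H:3
  CH2 → C:1 H:2
  CH2 → C:1 H:2
  CH2 → C:1 H:2
  CH2 → C:1 H:2
  CH3 → C:1 H:3
Element totals:
  C: 6
  H: 14

14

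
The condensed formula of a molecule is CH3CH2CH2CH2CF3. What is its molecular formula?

Element totals:
  C: 5
  H: 9
  F: 3

C5H9F3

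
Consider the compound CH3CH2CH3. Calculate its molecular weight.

44.10 g/mol

Element totals:
  C: 3
  H: 8
Molecular formula: C3H8.
  M = 3(12.011) + 8(1.008)
    = 36.033 + 8.064 = 44.097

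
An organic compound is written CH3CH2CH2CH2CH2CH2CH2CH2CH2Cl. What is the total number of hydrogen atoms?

19

Element totals:
  C: 9
  H: 19
  Cl: 1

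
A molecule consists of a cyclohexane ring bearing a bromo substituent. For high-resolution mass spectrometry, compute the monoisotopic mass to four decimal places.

162.0044

Atom tally by fragment:
  cyclohexane ring core → C:6 H:12
  (− 1 ring H displaced by substituents)
  + Br → Br:1
Element totals:
  C: 6
  H: 11
  Br: 1
Molecular formula: C6H11Br.
  M = 6(12.0) + 11(1.007825) + 78.918338
    = 72.000000 + 11.086075 + 78.918338 = 162.004413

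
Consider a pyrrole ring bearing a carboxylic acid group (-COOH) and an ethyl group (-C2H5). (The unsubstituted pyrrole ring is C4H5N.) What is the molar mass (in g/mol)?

139.15 g/mol

Atom tally by fragment:
  pyrrole ring core → C:4 H:5 N:1
  (− 2 ring H displaced by substituents)
  + COOH → C:1 H:1 O:2
  + C2H5 → C:2 H:5
Element totals:
  C: 7
  H: 9
  N: 1
  O: 2
Molecular formula: C7H9NO2.
  M = 7(12.011) + 9(1.008) + 14.007 + 2(15.999)
    = 84.077 + 9.072 + 14.007 + 31.998 = 139.154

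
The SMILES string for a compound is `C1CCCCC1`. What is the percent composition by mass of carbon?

85.63%

Atom tally by fragment:
  cyclohexane ring core → C:6 H:12
Element totals:
  C: 6
  H: 12
Molecular formula: C6H12.
Molar mass = 84.162 g/mol.
Mass from C: 6 × 12.011 = 72.066 g/mol.
%C = 72.066 / 84.162 × 100 = 85.63%.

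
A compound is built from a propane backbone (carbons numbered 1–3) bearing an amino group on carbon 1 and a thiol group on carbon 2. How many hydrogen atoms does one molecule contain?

Atom tally by fragment:
  H2NCH2 → C:1 H:4 N:1
  CH(SH) → C:1 H:2 S:1
  CH3 → C:1 H:3
Element totals:
  C: 3
  H: 9
  N: 1
  S: 1

9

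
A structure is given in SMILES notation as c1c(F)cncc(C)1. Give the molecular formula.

Atom tally by fragment:
  pyridine ring core → C:5 H:5 N:1
  (− 2 ring H displaced by substituents)
  + F → F:1
  + CH3 → C:1 H:3
Element totals:
  C: 6
  H: 6
  F: 1
  N: 1

C6H6FN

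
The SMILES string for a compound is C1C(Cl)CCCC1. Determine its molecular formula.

C6H11Cl

Atom tally by fragment:
  cyclohexane ring core → C:6 H:12
  (− 1 ring H displaced by substituents)
  + Cl → Cl:1
Element totals:
  C: 6
  H: 11
  Cl: 1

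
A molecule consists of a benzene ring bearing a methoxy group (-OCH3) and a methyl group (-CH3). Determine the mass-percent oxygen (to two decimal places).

13.10%

Atom tally by fragment:
  benzene ring core → C:6 H:6
  (− 2 ring H displaced by substituents)
  + OCH3 → C:1 H:3 O:1
  + CH3 → C:1 H:3
Element totals:
  C: 8
  H: 10
  O: 1
Molecular formula: C8H10O.
Molar mass = 122.167 g/mol.
Mass from O: 1 × 15.999 = 15.999 g/mol.
%O = 15.999 / 122.167 × 100 = 13.10%.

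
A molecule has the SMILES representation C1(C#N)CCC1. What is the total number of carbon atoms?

Atom tally by fragment:
  cyclobutane ring core → C:4 H:8
  (− 1 ring H displaced by substituents)
  + CN → C:1 N:1
Element totals:
  C: 5
  H: 7
  N: 1

5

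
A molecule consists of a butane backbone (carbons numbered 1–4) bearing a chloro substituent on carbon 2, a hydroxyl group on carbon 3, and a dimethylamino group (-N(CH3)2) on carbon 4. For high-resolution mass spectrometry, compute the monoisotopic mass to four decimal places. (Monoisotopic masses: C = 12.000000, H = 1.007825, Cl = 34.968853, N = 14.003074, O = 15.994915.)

Atom tally by fragment:
  CH3 → C:1 H:3
  CH(Cl) → C:1 H:1 Cl:1
  CH(OH) → C:1 H:2 O:1
  CH2N(CH3)2 → C:3 H:8 N:1
Element totals:
  C: 6
  H: 14
  Cl: 1
  N: 1
  O: 1
Molecular formula: C6H14ClNO.
  M = 6(12.0) + 14(1.007825) + 34.968853 + 14.003074 + 15.994915
    = 72.000000 + 14.109550 + 34.968853 + 14.003074 + 15.994915 = 151.076392

151.0764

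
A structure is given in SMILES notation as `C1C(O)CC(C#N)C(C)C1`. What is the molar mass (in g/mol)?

139.20 g/mol

Atom tally by fragment:
  cyclohexane ring core → C:6 H:12
  (− 3 ring H displaced by substituents)
  + OH → O:1 H:1
  + CN → C:1 N:1
  + CH3 → C:1 H:3
Element totals:
  C: 8
  H: 13
  N: 1
  O: 1
Molecular formula: C8H13NO.
  M = 8(12.011) + 13(1.008) + 14.007 + 15.999
    = 96.088 + 13.104 + 14.007 + 15.999 = 139.198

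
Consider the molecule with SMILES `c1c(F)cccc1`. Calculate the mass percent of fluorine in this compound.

19.77%

Atom tally by fragment:
  benzene ring core → C:6 H:6
  (− 1 ring H displaced by substituents)
  + F → F:1
Element totals:
  C: 6
  H: 5
  F: 1
Molecular formula: C6H5F.
Molar mass = 96.104 g/mol.
Mass from F: 1 × 18.998 = 18.998 g/mol.
%F = 18.998 / 96.104 × 100 = 19.77%.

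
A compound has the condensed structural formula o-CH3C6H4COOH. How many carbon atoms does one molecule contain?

Atom tally by fragment:
  benzene ring core → C:6 H:6
  (− 2 ring H displaced by substituents)
  + CH3 → C:1 H:3
  + COOH → C:1 H:1 O:2
Element totals:
  C: 8
  H: 8
  O: 2

8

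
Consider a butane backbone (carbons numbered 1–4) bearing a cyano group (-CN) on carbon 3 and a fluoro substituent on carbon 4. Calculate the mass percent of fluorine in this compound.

18.79%

Atom tally by fragment:
  CH3 → C:1 H:3
  CH2 → C:1 H:2
  CH(CN) → C:2 H:1 N:1
  CH2F → C:1 H:2 F:1
Element totals:
  C: 5
  H: 8
  F: 1
  N: 1
Molecular formula: C5H8FN.
Molar mass = 101.124 g/mol.
Mass from F: 1 × 18.998 = 18.998 g/mol.
%F = 18.998 / 101.124 × 100 = 18.79%.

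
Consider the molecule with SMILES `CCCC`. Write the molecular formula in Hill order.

C4H10

Atom tally by fragment:
  CH3 → C:1 H:3
  CH2 → C:1 H:2
  CH2 → C:1 H:2
  CH3 → C:1 H:3
Element totals:
  C: 4
  H: 10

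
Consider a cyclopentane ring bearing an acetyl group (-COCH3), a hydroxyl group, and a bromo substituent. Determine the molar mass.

Atom tally by fragment:
  cyclopentane ring core → C:5 H:10
  (− 3 ring H displaced by substituents)
  + COCH3 → C:2 H:3 O:1
  + OH → O:1 H:1
  + Br → Br:1
Element totals:
  C: 7
  H: 11
  Br: 1
  O: 2
Molecular formula: C7H11BrO2.
  M = 7(12.011) + 11(1.008) + 79.904 + 2(15.999)
    = 84.077 + 11.088 + 79.904 + 31.998 = 207.067

207.07 g/mol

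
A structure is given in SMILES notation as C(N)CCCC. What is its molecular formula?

C5H13N

Atom tally by fragment:
  H2NCH2 → C:1 H:4 N:1
  CH2 → C:1 H:2
  CH2 → C:1 H:2
  CH2 → C:1 H:2
  CH3 → C:1 H:3
Element totals:
  C: 5
  H: 13
  N: 1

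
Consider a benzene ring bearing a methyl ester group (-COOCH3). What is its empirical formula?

Atom tally by fragment:
  benzene ring core → C:6 H:6
  (− 1 ring H displaced by substituents)
  + COOCH3 → C:2 H:3 O:2
Element totals:
  C: 8
  H: 8
  O: 2
Molecular formula: C8H8O2.
gcd of subscripts = 2; dividing each by 2:
  C: 8/2 = 4
  H: 8/2 = 4
  O: 2/2 = 1

C4H4O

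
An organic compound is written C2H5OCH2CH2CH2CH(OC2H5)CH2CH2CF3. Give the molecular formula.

Element totals:
  C: 11
  H: 21
  F: 3
  O: 2

C11H21F3O2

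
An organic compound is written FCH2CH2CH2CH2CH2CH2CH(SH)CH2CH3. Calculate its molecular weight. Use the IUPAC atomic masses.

Atom tally by fragment:
  FCH2 → C:1 H:2 F:1
  CH2 → C:1 H:2
  CH2 → C:1 H:2
  CH2 → C:1 H:2
  CH2 → C:1 H:2
  CH2 → C:1 H:2
  CH(SH) → C:1 H:2 S:1
  CH2 → C:1 H:2
  CH3 → C:1 H:3
Element totals:
  C: 9
  H: 19
  F: 1
  S: 1
Molecular formula: C9H19FS.
  M = 9(12.011) + 19(1.008) + 18.998 + 32.06
    = 108.099 + 19.152 + 18.998 + 32.060 = 178.309

178.31 g/mol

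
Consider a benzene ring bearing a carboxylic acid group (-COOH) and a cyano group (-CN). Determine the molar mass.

Atom tally by fragment:
  benzene ring core → C:6 H:6
  (− 2 ring H displaced by substituents)
  + COOH → C:1 H:1 O:2
  + CN → C:1 N:1
Element totals:
  C: 8
  H: 5
  N: 1
  O: 2
Molecular formula: C8H5NO2.
  M = 8(12.011) + 5(1.008) + 14.007 + 2(15.999)
    = 96.088 + 5.040 + 14.007 + 31.998 = 147.133

147.13 g/mol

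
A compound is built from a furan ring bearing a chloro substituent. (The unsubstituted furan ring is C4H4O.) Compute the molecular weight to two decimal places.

Atom tally by fragment:
  furan ring core → C:4 H:4 O:1
  (− 1 ring H displaced by substituents)
  + Cl → Cl:1
Element totals:
  C: 4
  H: 3
  Cl: 1
  O: 1
Molecular formula: C4H3ClO.
  M = 4(12.011) + 3(1.008) + 35.45 + 15.999
    = 48.044 + 3.024 + 35.450 + 15.999 = 102.517

102.52 g/mol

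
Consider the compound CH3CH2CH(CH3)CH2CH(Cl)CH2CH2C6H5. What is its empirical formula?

Element totals:
  C: 14
  H: 21
  Cl: 1
Molecular formula: C14H21Cl.
gcd of subscripts (14, 1, 21) = 1, so the empirical formula equals the molecular formula.

C14H21Cl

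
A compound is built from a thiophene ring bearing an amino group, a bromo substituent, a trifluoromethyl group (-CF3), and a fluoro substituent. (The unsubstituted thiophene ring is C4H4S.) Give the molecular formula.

Atom tally by fragment:
  thiophene ring core → C:4 H:4 S:1
  (− 4 ring H displaced by substituents)
  + NH2 → N:1 H:2
  + Br → Br:1
  + CF3 → C:1 F:3
  + F → F:1
Element totals:
  C: 5
  H: 2
  Br: 1
  F: 4
  N: 1
  S: 1

C5H2BrF4NS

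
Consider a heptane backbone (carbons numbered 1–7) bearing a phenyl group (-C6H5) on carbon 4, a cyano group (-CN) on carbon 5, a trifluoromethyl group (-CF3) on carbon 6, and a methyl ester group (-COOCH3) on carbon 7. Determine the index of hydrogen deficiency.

7

Atom tally by fragment:
  CH3 → C:1 H:3
  CH2 → C:1 H:2
  CH2 → C:1 H:2
  CH(C6H5) → C:7 H:6
  CH(CN) → C:2 H:1 N:1
  CH(CF3) → C:2 H:1 F:3
  CH2COOCH3 → C:3 H:5 O:2
Element totals:
  C: 17
  H: 20
  F: 3
  N: 1
  O: 2
Molecular formula: C17H20F3NO2.
DoU = (2C + 2 + N − H − X) / 2 = (2·17 + 2 + 1 − 20 − 3) / 2 = 7.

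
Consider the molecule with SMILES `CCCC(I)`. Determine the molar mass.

184.02 g/mol

Atom tally by fragment:
  CH3 → C:1 H:3
  CH2 → C:1 H:2
  CH2 → C:1 H:2
  CH2I → C:1 H:2 I:1
Element totals:
  C: 4
  H: 9
  I: 1
Molecular formula: C4H9I.
  M = 4(12.011) + 9(1.008) + 126.904
    = 48.044 + 9.072 + 126.904 = 184.020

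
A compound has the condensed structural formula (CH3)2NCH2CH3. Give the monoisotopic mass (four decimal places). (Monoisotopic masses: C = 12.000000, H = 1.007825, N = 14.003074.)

Atom tally by fragment:
  (CH3)2NCH2 → C:3 H:8 N:1
  CH3 → C:1 H:3
Element totals:
  C: 4
  H: 11
  N: 1
Molecular formula: C4H11N.
  M = 4(12.0) + 11(1.007825) + 14.003074
    = 48.000000 + 11.086075 + 14.003074 = 73.089149

73.0891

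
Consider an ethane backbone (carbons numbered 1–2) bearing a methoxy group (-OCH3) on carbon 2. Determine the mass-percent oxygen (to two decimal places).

26.62%

Atom tally by fragment:
  CH3 → C:1 H:3
  CH2OCH3 → C:2 H:5 O:1
Element totals:
  C: 3
  H: 8
  O: 1
Molecular formula: C3H8O.
Molar mass = 60.096 g/mol.
Mass from O: 1 × 15.999 = 15.999 g/mol.
%O = 15.999 / 60.096 × 100 = 26.62%.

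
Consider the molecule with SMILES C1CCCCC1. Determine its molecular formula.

C6H12

Atom tally by fragment:
  cyclohexane ring core → C:6 H:12
Element totals:
  C: 6
  H: 12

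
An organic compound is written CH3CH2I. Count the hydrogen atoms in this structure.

Atom tally by fragment:
  CH3 → C:1 H:3
  CH2I → C:1 H:2 I:1
Element totals:
  C: 2
  H: 5
  I: 1

5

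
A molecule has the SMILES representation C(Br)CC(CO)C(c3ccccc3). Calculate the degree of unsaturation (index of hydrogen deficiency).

4

Atom tally by fragment:
  BrCH2 → C:1 H:2 Br:1
  CH2 → C:1 H:2
  CH(CH2OH) → C:2 H:4 O:1
  CH2C6H5 → C:7 H:7
Element totals:
  C: 11
  H: 15
  Br: 1
  O: 1
Molecular formula: C11H15BrO.
DoU = (2C + 2 + N − H − X) / 2 = (2·11 + 2 + 0 − 15 − 1) / 2 = 4.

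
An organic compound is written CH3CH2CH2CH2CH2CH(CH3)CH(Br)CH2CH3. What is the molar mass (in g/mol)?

221.18 g/mol

Element totals:
  C: 10
  H: 21
  Br: 1
Molecular formula: C10H21Br.
  M = 10(12.011) + 21(1.008) + 79.904
    = 120.110 + 21.168 + 79.904 = 221.182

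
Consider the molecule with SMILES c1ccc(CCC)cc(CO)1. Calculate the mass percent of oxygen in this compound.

10.65%

Atom tally by fragment:
  benzene ring core → C:6 H:6
  (− 2 ring H displaced by substituents)
  + CH2CH2CH3 → C:3 H:7
  + CH2OH → C:1 H:3 O:1
Element totals:
  C: 10
  H: 14
  O: 1
Molecular formula: C10H14O.
Molar mass = 150.221 g/mol.
Mass from O: 1 × 15.999 = 15.999 g/mol.
%O = 15.999 / 150.221 × 100 = 10.65%.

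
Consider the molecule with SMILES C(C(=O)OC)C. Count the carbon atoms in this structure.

4

Atom tally by fragment:
  CH3OOCCH2 → C:3 H:5 O:2
  CH3 → C:1 H:3
Element totals:
  C: 4
  H: 8
  O: 2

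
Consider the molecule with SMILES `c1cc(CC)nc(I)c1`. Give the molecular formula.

Atom tally by fragment:
  pyridine ring core → C:5 H:5 N:1
  (− 2 ring H displaced by substituents)
  + C2H5 → C:2 H:5
  + I → I:1
Element totals:
  C: 7
  H: 8
  I: 1
  N: 1

C7H8IN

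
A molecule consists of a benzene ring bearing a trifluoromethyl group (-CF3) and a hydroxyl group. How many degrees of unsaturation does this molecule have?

4

Atom tally by fragment:
  benzene ring core → C:6 H:6
  (− 2 ring H displaced by substituents)
  + CF3 → C:1 F:3
  + OH → O:1 H:1
Element totals:
  C: 7
  H: 5
  F: 3
  O: 1
Molecular formula: C7H5F3O.
DoU = (2C + 2 + N − H − X) / 2 = (2·7 + 2 + 0 − 5 − 3) / 2 = 4.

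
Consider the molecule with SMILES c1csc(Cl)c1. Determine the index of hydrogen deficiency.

3

Atom tally by fragment:
  thiophene ring core → C:4 H:4 S:1
  (− 1 ring H displaced by substituents)
  + Cl → Cl:1
Element totals:
  C: 4
  H: 3
  Cl: 1
  S: 1
Molecular formula: C4H3ClS.
DoU = (2C + 2 + N − H − X) / 2 = (2·4 + 2 + 0 − 3 − 1) / 2 = 3.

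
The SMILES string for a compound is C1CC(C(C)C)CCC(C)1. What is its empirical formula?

Atom tally by fragment:
  cyclohexane ring core → C:6 H:12
  (− 2 ring H displaced by substituents)
  + CH(CH3)2 → C:3 H:7
  + CH3 → C:1 H:3
Element totals:
  C: 10
  H: 20
Molecular formula: C10H20.
gcd of subscripts = 10; dividing each by 10:
  C: 10/10 = 1
  H: 20/10 = 2

CH2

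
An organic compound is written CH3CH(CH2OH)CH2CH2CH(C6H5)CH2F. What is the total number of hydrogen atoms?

Element totals:
  C: 13
  H: 19
  F: 1
  O: 1

19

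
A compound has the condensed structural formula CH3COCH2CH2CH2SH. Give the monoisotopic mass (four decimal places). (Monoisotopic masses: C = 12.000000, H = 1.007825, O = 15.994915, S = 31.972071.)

118.0452

Element totals:
  C: 5
  H: 10
  O: 1
  S: 1
Molecular formula: C5H10OS.
  M = 5(12.0) + 10(1.007825) + 15.994915 + 31.972071
    = 60.000000 + 10.078250 + 15.994915 + 31.972071 = 118.045236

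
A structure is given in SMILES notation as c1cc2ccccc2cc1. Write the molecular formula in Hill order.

Atom tally by fragment:
  naphthalene ring system core → C:10 H:8
Element totals:
  C: 10
  H: 8

C10H8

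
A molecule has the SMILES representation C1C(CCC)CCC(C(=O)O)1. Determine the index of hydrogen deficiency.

2

Atom tally by fragment:
  cyclopentane ring core → C:5 H:10
  (− 2 ring H displaced by substituents)
  + CH2CH2CH3 → C:3 H:7
  + COOH → C:1 H:1 O:2
Element totals:
  C: 9
  H: 16
  O: 2
Molecular formula: C9H16O2.
DoU = (2C + 2 + N − H − X) / 2 = (2·9 + 2 + 0 − 16 − 0) / 2 = 2.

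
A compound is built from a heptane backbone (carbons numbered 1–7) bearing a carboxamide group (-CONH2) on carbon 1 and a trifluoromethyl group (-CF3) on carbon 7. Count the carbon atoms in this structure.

Atom tally by fragment:
  H2NOCCH2 → C:2 H:4 O:1 N:1
  CH2 → C:1 H:2
  CH2 → C:1 H:2
  CH2 → C:1 H:2
  CH2 → C:1 H:2
  CH2 → C:1 H:2
  CH2CF3 → C:2 H:2 F:3
Element totals:
  C: 9
  H: 16
  F: 3
  N: 1
  O: 1

9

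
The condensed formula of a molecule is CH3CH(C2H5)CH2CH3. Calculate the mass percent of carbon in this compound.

Element totals:
  C: 6
  H: 14
Molecular formula: C6H14.
Molar mass = 86.178 g/mol.
Mass from C: 6 × 12.011 = 72.066 g/mol.
%C = 72.066 / 86.178 × 100 = 83.62%.

83.62%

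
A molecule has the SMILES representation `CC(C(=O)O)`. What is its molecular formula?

Atom tally by fragment:
  CH3 → C:1 H:3
  CH2COOH → C:2 H:3 O:2
Element totals:
  C: 3
  H: 6
  O: 2

C3H6O2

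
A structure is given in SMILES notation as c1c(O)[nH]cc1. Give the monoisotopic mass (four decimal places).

Atom tally by fragment:
  pyrrole ring core → C:4 H:5 N:1
  (− 1 ring H displaced by substituents)
  + OH → O:1 H:1
Element totals:
  C: 4
  H: 5
  N: 1
  O: 1
Molecular formula: C4H5NO.
  M = 4(12.0) + 5(1.007825) + 14.003074 + 15.994915
    = 48.000000 + 5.039125 + 14.003074 + 15.994915 = 83.037114

83.0371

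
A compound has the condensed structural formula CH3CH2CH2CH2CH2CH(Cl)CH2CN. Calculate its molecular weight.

Atom tally by fragment:
  CH3 → C:1 H:3
  CH2 → C:1 H:2
  CH2 → C:1 H:2
  CH2 → C:1 H:2
  CH2 → C:1 H:2
  CH(Cl) → C:1 H:1 Cl:1
  CH2CN → C:2 H:2 N:1
Element totals:
  C: 8
  H: 14
  Cl: 1
  N: 1
Molecular formula: C8H14ClN.
  M = 8(12.011) + 14(1.008) + 35.45 + 14.007
    = 96.088 + 14.112 + 35.450 + 14.007 = 159.657

159.66 g/mol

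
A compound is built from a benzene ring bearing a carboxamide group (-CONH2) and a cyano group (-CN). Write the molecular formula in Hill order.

C8H6N2O

Atom tally by fragment:
  benzene ring core → C:6 H:6
  (− 2 ring H displaced by substituents)
  + CONH2 → C:1 H:2 O:1 N:1
  + CN → C:1 N:1
Element totals:
  C: 8
  H: 6
  N: 2
  O: 1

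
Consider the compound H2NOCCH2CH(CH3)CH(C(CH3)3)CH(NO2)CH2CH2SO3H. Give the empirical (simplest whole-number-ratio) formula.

Atom tally by fragment:
  H2NOCCH2 → C:2 H:4 O:1 N:1
  CH(CH3) → C:2 H:4
  CH(C(CH3)3) → C:5 H:10
  CH(NO2) → C:1 H:1 N:1 O:2
  CH2 → C:1 H:2
  CH2SO3H → C:1 H:3 S:1 O:3
Element totals:
  C: 12
  H: 24
  N: 2
  O: 6
  S: 1
Molecular formula: C12H24N2O6S.
gcd of subscripts (12, 24, 2, 6, 1) = 1, so the empirical formula equals the molecular formula.

C12H24N2O6S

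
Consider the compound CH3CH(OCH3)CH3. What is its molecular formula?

C4H10O

Element totals:
  C: 4
  H: 10
  O: 1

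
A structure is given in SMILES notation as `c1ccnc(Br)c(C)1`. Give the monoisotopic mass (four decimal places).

170.9684

Atom tally by fragment:
  pyridine ring core → C:5 H:5 N:1
  (− 2 ring H displaced by substituents)
  + Br → Br:1
  + CH3 → C:1 H:3
Element totals:
  C: 6
  H: 6
  Br: 1
  N: 1
Molecular formula: C6H6BrN.
  M = 6(12.0) + 6(1.007825) + 78.918338 + 14.003074
    = 72.000000 + 6.046950 + 78.918338 + 14.003074 = 170.968362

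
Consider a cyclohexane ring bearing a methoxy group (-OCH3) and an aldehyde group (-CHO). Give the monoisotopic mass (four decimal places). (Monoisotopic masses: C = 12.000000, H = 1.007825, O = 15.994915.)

142.0994

Atom tally by fragment:
  cyclohexane ring core → C:6 H:12
  (− 2 ring H displaced by substituents)
  + OCH3 → C:1 H:3 O:1
  + CHO → C:1 H:1 O:1
Element totals:
  C: 8
  H: 14
  O: 2
Molecular formula: C8H14O2.
  M = 8(12.0) + 14(1.007825) + 2(15.994915)
    = 96.000000 + 14.109550 + 31.989830 = 142.099380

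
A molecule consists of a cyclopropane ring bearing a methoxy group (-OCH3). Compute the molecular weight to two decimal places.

72.11 g/mol

Atom tally by fragment:
  cyclopropane ring core → C:3 H:6
  (− 1 ring H displaced by substituents)
  + OCH3 → C:1 H:3 O:1
Element totals:
  C: 4
  H: 8
  O: 1
Molecular formula: C4H8O.
  M = 4(12.011) + 8(1.008) + 15.999
    = 48.044 + 8.064 + 15.999 = 72.107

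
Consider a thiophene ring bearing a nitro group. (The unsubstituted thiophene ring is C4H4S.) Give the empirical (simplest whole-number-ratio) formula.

C4H3NO2S

Atom tally by fragment:
  thiophene ring core → C:4 H:4 S:1
  (− 1 ring H displaced by substituents)
  + NO2 → N:1 O:2
Element totals:
  C: 4
  H: 3
  N: 1
  O: 2
  S: 1
Molecular formula: C4H3NO2S.
gcd of subscripts (4, 3, 1, 2, 1) = 1, so the empirical formula equals the molecular formula.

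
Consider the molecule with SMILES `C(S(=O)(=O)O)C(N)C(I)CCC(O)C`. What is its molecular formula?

Atom tally by fragment:
  HO3SCH2 → C:1 H:3 S:1 O:3
  CH(NH2) → C:1 H:3 N:1
  CH(I) → C:1 H:1 I:1
  CH2 → C:1 H:2
  CH2 → C:1 H:2
  CH(OH) → C:1 H:2 O:1
  CH3 → C:1 H:3
Element totals:
  C: 7
  H: 16
  I: 1
  N: 1
  O: 4
  S: 1

C7H16INO4S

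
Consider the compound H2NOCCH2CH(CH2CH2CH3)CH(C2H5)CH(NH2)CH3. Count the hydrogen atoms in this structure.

Element totals:
  C: 11
  H: 24
  N: 2
  O: 1

24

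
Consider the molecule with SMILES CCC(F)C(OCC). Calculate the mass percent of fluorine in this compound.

15.81%

Atom tally by fragment:
  CH3 → C:1 H:3
  CH2 → C:1 H:2
  CH(F) → C:1 H:1 F:1
  CH2OC2H5 → C:3 H:7 O:1
Element totals:
  C: 6
  H: 13
  F: 1
  O: 1
Molecular formula: C6H13FO.
Molar mass = 120.167 g/mol.
Mass from F: 1 × 18.998 = 18.998 g/mol.
%F = 18.998 / 120.167 × 100 = 15.81%.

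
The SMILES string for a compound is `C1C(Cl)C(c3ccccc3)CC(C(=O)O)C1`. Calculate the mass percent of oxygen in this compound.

Atom tally by fragment:
  cyclohexane ring core → C:6 H:12
  (− 3 ring H displaced by substituents)
  + Cl → Cl:1
  + C6H5 → C:6 H:5
  + COOH → C:1 H:1 O:2
Element totals:
  C: 13
  H: 15
  Cl: 1
  O: 2
Molecular formula: C13H15ClO2.
Molar mass = 238.711 g/mol.
Mass from O: 2 × 15.999 = 31.998 g/mol.
%O = 31.998 / 238.711 × 100 = 13.40%.

13.40%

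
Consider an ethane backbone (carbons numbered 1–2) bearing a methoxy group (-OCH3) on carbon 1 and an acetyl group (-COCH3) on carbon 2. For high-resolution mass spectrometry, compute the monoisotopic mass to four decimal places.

Atom tally by fragment:
  CH3OCH2 → C:2 H:5 O:1
  CH2COCH3 → C:3 H:5 O:1
Element totals:
  C: 5
  H: 10
  O: 2
Molecular formula: C5H10O2.
  M = 5(12.0) + 10(1.007825) + 2(15.994915)
    = 60.000000 + 10.078250 + 31.989830 = 102.068080

102.0681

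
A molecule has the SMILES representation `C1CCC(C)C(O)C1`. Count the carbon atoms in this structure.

7

Atom tally by fragment:
  cyclohexane ring core → C:6 H:12
  (− 2 ring H displaced by substituents)
  + CH3 → C:1 H:3
  + OH → O:1 H:1
Element totals:
  C: 7
  H: 14
  O: 1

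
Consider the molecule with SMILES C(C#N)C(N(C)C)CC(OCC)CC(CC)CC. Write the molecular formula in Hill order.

Atom tally by fragment:
  NCCH2 → C:2 H:2 N:1
  CH(N(CH3)2) → C:3 H:7 N:1
  CH2 → C:1 H:2
  CH(OC2H5) → C:3 H:6 O:1
  CH2 → C:1 H:2
  CH(C2H5) → C:3 H:6
  CH2 → C:1 H:2
  CH3 → C:1 H:3
Element totals:
  C: 15
  H: 30
  N: 2
  O: 1

C15H30N2O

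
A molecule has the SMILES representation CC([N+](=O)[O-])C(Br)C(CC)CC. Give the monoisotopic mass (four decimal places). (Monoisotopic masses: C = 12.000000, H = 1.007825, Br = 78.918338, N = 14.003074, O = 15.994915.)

Atom tally by fragment:
  CH3 → C:1 H:3
  CH(NO2) → C:1 H:1 N:1 O:2
  CH(Br) → C:1 H:1 Br:1
  CH(C2H5) → C:3 H:6
  CH2 → C:1 H:2
  CH3 → C:1 H:3
Element totals:
  C: 8
  H: 16
  Br: 1
  N: 1
  O: 2
Molecular formula: C8H16BrNO2.
  M = 8(12.0) + 16(1.007825) + 78.918338 + 14.003074 + 2(15.994915)
    = 96.000000 + 16.125200 + 78.918338 + 14.003074 + 31.989830 = 237.036442

237.0364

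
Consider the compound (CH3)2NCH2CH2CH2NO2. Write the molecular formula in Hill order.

C5H12N2O2

Element totals:
  C: 5
  H: 12
  N: 2
  O: 2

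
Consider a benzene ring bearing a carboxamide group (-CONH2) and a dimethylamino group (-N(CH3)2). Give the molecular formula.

Atom tally by fragment:
  benzene ring core → C:6 H:6
  (− 2 ring H displaced by substituents)
  + CONH2 → C:1 H:2 O:1 N:1
  + N(CH3)2 → N:1 C:2 H:6
Element totals:
  C: 9
  H: 12
  N: 2
  O: 1

C9H12N2O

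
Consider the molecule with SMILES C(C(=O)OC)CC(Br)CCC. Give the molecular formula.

C8H15BrO2

Atom tally by fragment:
  CH3OOCCH2 → C:3 H:5 O:2
  CH2 → C:1 H:2
  CH(Br) → C:1 H:1 Br:1
  CH2 → C:1 H:2
  CH2 → C:1 H:2
  CH3 → C:1 H:3
Element totals:
  C: 8
  H: 15
  Br: 1
  O: 2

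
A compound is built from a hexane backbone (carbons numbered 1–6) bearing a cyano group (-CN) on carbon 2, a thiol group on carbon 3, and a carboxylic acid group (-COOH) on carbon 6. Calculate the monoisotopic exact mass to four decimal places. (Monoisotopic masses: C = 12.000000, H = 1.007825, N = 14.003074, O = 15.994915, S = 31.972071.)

187.0667

Atom tally by fragment:
  CH3 → C:1 H:3
  CH(CN) → C:2 H:1 N:1
  CH(SH) → C:1 H:2 S:1
  CH2 → C:1 H:2
  CH2 → C:1 H:2
  CH2COOH → C:2 H:3 O:2
Element totals:
  C: 8
  H: 13
  N: 1
  O: 2
  S: 1
Molecular formula: C8H13NO2S.
  M = 8(12.0) + 13(1.007825) + 14.003074 + 2(15.994915) + 31.972071
    = 96.000000 + 13.101725 + 14.003074 + 31.989830 + 31.972071 = 187.066700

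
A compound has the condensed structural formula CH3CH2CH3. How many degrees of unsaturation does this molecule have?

0

Atom tally by fragment:
  CH3 → C:1 H:3
  CH2 → C:1 H:2
  CH3 → C:1 H:3
Element totals:
  C: 3
  H: 8
Molecular formula: C3H8.
DoU = (2C + 2 + N − H − X) / 2 = (2·3 + 2 + 0 − 8 − 0) / 2 = 0.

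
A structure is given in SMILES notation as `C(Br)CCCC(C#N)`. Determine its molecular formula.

C6H10BrN

Atom tally by fragment:
  BrCH2 → C:1 H:2 Br:1
  CH2 → C:1 H:2
  CH2 → C:1 H:2
  CH2 → C:1 H:2
  CH2CN → C:2 H:2 N:1
Element totals:
  C: 6
  H: 10
  Br: 1
  N: 1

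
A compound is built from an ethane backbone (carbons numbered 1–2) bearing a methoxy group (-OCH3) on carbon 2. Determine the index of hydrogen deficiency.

Atom tally by fragment:
  CH3 → C:1 H:3
  CH2OCH3 → C:2 H:5 O:1
Element totals:
  C: 3
  H: 8
  O: 1
Molecular formula: C3H8O.
DoU = (2C + 2 + N − H − X) / 2 = (2·3 + 2 + 0 − 8 − 0) / 2 = 0.

0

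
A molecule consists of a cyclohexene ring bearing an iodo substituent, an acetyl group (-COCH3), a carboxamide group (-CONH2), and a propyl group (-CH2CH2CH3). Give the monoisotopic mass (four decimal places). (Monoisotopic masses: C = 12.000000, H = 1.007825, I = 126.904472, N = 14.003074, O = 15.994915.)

Atom tally by fragment:
  cyclohexene ring core → C:6 H:10
  (− 4 ring H displaced by substituents)
  + I → I:1
  + COCH3 → C:2 H:3 O:1
  + CONH2 → C:1 H:2 O:1 N:1
  + CH2CH2CH3 → C:3 H:7
Element totals:
  C: 12
  H: 18
  I: 1
  N: 1
  O: 2
Molecular formula: C12H18INO2.
  M = 12(12.0) + 18(1.007825) + 126.904472 + 14.003074 + 2(15.994915)
    = 144.000000 + 18.140850 + 126.904472 + 14.003074 + 31.989830 = 335.038226

335.0382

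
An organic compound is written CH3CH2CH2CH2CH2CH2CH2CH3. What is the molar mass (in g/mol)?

Atom tally by fragment:
  CH3 → C:1 H:3
  CH2 → C:1 H:2
  CH2 → C:1 H:2
  CH2 → C:1 H:2
  CH2 → C:1 H:2
  CH2 → C:1 H:2
  CH2 → C:1 H:2
  CH3 → C:1 H:3
Element totals:
  C: 8
  H: 18
Molecular formula: C8H18.
  M = 8(12.011) + 18(1.008)
    = 96.088 + 18.144 = 114.232

114.23 g/mol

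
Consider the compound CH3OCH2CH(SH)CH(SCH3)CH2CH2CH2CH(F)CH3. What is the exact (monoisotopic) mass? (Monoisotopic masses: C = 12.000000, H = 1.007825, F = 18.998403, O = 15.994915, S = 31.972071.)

240.1018

Element totals:
  C: 10
  H: 21
  F: 1
  O: 1
  S: 2
Molecular formula: C10H21FOS2.
  M = 10(12.0) + 21(1.007825) + 18.998403 + 15.994915 + 2(31.972071)
    = 120.000000 + 21.164325 + 18.998403 + 15.994915 + 63.944142 = 240.101785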